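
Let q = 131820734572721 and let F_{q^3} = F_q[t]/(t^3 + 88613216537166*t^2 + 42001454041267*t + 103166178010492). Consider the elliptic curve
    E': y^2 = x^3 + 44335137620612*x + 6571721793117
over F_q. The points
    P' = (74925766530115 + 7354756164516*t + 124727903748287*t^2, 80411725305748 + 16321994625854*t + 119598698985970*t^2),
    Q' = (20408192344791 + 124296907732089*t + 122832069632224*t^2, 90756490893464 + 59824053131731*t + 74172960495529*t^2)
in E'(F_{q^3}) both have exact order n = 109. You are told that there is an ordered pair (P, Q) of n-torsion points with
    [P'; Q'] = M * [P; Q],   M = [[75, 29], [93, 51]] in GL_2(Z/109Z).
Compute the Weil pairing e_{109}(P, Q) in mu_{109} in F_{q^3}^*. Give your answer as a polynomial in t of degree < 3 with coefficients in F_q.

15281659183115 + 79816670998085*t + 87486951460256*t^2

e_{109} is bilinear + alternating on E[109], so e_{109}(75*P + 29*Q, 93*P + 51*Q) = e_{109}(P,Q)^(75*51-29*93).
Hence e(P,Q) = e(P',Q')^{66} where 66 = 38^{-1} mod 109.
Build f_{109,P'} and f_{109,Q'} via the 7-bit ladder of 109=1101101_2; evaluate at shifted divisors; quotient in F_{131820734572721^3}.
Miller gives e_{109}(P',Q') = 36649014015234 + 124743172085057*t + 106225249341481*t^2 in F_{131820734572721^3}.
Finally e_{109}(P,Q) = 15281659183115 + 79816670998085*t + 87486951460256*t^2.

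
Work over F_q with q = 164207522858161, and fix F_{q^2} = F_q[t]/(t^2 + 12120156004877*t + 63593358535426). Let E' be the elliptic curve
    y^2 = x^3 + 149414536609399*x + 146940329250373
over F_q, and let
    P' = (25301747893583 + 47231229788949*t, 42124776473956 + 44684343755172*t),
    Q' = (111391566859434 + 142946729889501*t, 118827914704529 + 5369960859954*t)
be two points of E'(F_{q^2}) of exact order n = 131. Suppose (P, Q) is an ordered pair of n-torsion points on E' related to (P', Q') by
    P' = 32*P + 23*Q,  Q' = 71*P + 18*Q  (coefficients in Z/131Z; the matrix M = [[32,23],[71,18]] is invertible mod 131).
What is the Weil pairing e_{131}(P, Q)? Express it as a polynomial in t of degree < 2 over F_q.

Under M = [[32,23],[71,18]] in GL_2(Z/131), e_{131}(P',Q') = e_{131}(P,Q)^(32*18-23*71 mod 131).
32*18 - 23*71 = -1057; reduced mod 131: det = 122, inverse 29.
Run Miller on y^2=x^3+149414536609399*x+146940329250373 over F_{164207522858161}: ladder 10000011 (8 bits); e = f_P(D_Q)/f_Q(D_P).
Result: e(P',Q') = 109837320781831 + 42084639721131*t.
Finally e_{131}(P,Q) = 110236676572273 + 54916342634338*t.

110236676572273 + 54916342634338*t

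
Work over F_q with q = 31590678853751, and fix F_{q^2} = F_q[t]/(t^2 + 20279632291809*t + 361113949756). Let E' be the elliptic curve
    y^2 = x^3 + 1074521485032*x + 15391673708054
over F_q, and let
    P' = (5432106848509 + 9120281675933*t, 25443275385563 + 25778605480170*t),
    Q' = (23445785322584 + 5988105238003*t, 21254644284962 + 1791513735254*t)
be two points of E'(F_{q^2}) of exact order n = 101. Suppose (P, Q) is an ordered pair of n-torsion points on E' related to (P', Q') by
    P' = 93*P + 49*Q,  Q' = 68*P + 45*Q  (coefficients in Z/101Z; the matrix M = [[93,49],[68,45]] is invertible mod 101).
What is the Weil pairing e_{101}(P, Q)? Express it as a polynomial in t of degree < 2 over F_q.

12176887709606 + 4973490439368*t

Under M = [[93,49],[68,45]] in GL_2(Z/101), e_{101}(P',Q') = e_{101}(P,Q)^(93*45-49*68 mod 101).
93*45 - 49*68 = 853; reduced mod 101: det = 45, inverse 9.
n = 101 = (1100101)_2 (7 bits, wt 4); accumulate f_{101,P'}(Q'+S)/f_{101,P'}(S) along the 6-step ladder.
Miller gives e_{101}(P',Q') = 25784114896356 + 19181816499545*t in F_{31590678853751^2}.
Raise to 9: e(P,Q) = 12176887709606 + 4973490439368*t in mu_{101}.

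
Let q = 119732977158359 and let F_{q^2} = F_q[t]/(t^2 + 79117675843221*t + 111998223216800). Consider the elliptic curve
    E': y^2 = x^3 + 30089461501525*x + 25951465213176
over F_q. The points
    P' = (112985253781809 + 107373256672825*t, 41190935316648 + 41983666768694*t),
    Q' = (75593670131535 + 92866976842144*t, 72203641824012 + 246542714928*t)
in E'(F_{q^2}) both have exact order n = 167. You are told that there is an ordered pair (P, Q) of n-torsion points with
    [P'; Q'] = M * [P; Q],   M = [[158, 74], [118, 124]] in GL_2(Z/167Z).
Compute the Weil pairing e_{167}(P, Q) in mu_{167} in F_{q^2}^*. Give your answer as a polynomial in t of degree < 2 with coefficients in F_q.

e_{167}(aP+bQ,cP+dQ) = e_{167}(P,Q)^(ad-bc); with (a,b,c,d)=(158,74,118,124) this gives the det-167 law.
158*124 - 74*118 = 10860; reduced mod 167: det = 5, inverse 67.
Double-and-add over 10100111: 8-1 doublings, 5-1 additions; each step l_{T,T}/v_{2T} or l_{T,P'}/v at Q'+S for random S.
Miller gives e_{167}(P',Q') = 65672471941687 + 22544310802976*t in F_{119732977158359^2}.
e_{167}(P,Q) = (65672471941687 + 22544310802976*t)^{67} = 99354675373754 + 71217490155816*t.

99354675373754 + 71217490155816*t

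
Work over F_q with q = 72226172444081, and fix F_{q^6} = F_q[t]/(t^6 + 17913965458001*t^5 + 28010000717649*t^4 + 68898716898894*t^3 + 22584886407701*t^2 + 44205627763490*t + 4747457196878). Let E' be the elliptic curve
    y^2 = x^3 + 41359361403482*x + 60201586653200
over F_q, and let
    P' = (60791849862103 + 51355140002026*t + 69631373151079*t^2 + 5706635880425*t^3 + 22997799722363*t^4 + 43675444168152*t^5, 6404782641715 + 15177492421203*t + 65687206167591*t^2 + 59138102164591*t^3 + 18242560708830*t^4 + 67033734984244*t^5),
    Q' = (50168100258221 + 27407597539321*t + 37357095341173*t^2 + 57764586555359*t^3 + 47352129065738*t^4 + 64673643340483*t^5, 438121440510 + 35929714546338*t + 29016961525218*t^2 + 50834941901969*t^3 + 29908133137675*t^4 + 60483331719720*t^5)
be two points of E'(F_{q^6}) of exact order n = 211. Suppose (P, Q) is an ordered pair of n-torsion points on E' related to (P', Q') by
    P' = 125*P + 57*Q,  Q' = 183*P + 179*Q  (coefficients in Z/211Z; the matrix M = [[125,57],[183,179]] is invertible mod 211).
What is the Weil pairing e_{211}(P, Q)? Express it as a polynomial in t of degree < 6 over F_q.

Alternating bilinearity on E[211] (values in mu_{211} in F_{72226172444081^6}) gives e(P',Q') = e(P,Q)^det(M).
det M = 125*179 - 57*183 = 11944 = 128 (mod 211); 128^{-1} = 61 (mod 211).
Build f_{211,P'} and f_{211,Q'} via the 8-bit ladder of 211=11010011_2; evaluate at shifted divisors; quotient in F_{72226172444081^6}.
f_P(D_Q)/f_Q(D_P) = 66594950290942 + 25426674776283*t + 8859788525217*t^2 + 21274406145596*t^3 + 14799682667433*t^4 + 16082228988979*t^5.
Raise to 61: e(P,Q) = 61469634248476 + 29930440872189*t + 48523241035254*t^2 + 10626679948999*t^3 + 25423091370688*t^4 + 55254805468382*t^5 in mu_{211}.

61469634248476 + 29930440872189*t + 48523241035254*t^2 + 10626679948999*t^3 + 25423091370688*t^4 + 55254805468382*t^5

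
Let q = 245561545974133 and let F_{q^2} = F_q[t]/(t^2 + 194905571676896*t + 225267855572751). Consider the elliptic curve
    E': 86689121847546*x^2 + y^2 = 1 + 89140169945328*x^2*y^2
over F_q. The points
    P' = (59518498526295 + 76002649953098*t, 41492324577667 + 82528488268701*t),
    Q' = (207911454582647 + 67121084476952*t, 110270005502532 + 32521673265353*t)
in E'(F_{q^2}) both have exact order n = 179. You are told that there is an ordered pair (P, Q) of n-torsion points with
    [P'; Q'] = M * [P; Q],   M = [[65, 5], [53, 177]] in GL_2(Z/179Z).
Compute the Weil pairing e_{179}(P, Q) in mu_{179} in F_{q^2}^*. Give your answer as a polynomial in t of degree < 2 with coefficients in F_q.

The 179-Weil pairing on E[179] over F_{245561545974133} is alternating-bilinear: e_{179}(P',Q') = e_{179}(P,Q)^det(M).
det(M) mod 179 = 142; its inverse in (Z/179)^* is 29 (check: 142*29 mod 179 = 1).
Edwards a_E,d_E -> Montgomery A=108018382514687,B=34299452441870 -> Weierstrass 154724970742541,216455154983535 via alpha=29304881965479,beta=122168010962621.
n = 179 = (10110011)_2 (8 bits, wt 5); accumulate f_{179,P'}(Q'+S)/f_{179,P'}(S) along the 7-step ladder.
So e_{179}(P',Q') = 98847377937435 + 167713787331664*t.
(98847377937435 + 167713787331664*t)^{29} mod (245561545974133,f) = 115246979940042 + 74718740853462*t.

115246979940042 + 74718740853462*t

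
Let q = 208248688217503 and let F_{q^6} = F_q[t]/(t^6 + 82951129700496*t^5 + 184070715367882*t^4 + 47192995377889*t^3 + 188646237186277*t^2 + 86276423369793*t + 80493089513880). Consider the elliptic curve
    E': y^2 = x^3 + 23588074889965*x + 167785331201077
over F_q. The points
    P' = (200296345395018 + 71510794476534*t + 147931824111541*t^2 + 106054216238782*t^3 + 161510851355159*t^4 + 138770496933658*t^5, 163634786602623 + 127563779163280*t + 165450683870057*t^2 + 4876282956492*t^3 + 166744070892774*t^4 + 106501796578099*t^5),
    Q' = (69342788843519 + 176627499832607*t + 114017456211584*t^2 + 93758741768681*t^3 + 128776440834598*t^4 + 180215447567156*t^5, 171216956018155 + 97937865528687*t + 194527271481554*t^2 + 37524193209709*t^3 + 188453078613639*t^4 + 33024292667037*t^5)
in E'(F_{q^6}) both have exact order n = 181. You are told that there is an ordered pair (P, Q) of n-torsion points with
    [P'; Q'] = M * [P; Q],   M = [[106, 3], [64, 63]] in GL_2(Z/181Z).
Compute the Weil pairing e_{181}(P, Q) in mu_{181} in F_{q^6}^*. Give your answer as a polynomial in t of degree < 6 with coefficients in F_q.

25505181189728 + 145023133561105*t + 114355513616523*t^2 + 35850365044170*t^3 + 133505780748629*t^4 + 125024783103671*t^5

e_{181}(aP+bQ,cP+dQ) = e_{181}(P,Q)^(ad-bc); with (a,b,c,d)=(106,3,64,63) this gives the det-181 law.
So e_{181}(P,Q) = e_{181}(P',Q')^{6}, since 151*6 = 1 mod 181.
Build f_{181,P'} and f_{181,Q'} via the 8-bit ladder of 181=10110101_2; evaluate at shifted divisors; quotient in F_{208248688217503^6}.
f_P(D_Q)/f_Q(D_P) = 203305620061500 + 20163041541839*t + 103682006142371*t^2 + 156298848562042*t^3 + 40116263771400*t^4 + 65087752782383*t^5.
Thus e_{181}(P,Q) = 25505181189728 + 145023133561105*t + 114355513616523*t^2 + 35850365044170*t^3 + 133505780748629*t^4 + 125024783103671*t^5.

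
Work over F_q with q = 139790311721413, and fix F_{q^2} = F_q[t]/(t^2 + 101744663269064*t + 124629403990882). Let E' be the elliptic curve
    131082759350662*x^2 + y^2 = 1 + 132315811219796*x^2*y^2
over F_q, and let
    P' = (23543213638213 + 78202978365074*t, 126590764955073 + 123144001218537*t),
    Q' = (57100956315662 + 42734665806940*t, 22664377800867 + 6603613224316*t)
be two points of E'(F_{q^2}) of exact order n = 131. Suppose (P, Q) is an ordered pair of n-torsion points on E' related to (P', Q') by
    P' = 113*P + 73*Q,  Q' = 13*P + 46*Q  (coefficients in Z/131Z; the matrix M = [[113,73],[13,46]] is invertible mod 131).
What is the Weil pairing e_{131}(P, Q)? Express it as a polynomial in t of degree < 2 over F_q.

121358072362173 + 130373874072681*t

Since e_{131}(P,P)=e_{131}(Q,Q)=1 and e_{131}(Q,P)=e_{131}(P,Q)^{-1}, expanding e_{131}(113*P + 73*Q,13*P + 46*Q) leaves e(P,Q)^det(M).
det(M) mod 131 = 57; its inverse in (Z/131)^* is 23 (check: 57*23 mod 131 = 1).
Map (x,y)_Ed via u=(1+y)/(1-y), v=(1+y)/((1-y)x) to Montgomery A=6812220092076,B=81876046400208; then to (a',b')=(137338425423941,33493691364542).
n = 131 = (10000011)_2 (8 bits, wt 3); accumulate f_{131,P'}(Q'+S)/f_{131,P'}(S) along the 7-step ladder.
f_P(D_Q)/f_Q(D_P) = 132778183696271 + 3896638841249*t.
Thus e_{131}(P,Q) = 121358072362173 + 130373874072681*t.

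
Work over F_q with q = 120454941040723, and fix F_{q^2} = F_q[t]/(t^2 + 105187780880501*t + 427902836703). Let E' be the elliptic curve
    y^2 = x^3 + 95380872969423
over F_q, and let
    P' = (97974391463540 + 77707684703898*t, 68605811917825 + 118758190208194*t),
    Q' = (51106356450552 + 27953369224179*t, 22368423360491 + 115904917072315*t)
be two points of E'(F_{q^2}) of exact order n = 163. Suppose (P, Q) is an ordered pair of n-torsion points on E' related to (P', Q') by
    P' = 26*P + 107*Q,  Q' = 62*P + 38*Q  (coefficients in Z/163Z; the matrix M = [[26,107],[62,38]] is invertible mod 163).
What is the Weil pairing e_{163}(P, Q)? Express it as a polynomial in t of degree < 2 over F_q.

e_{163} is bilinear + alternating on E[163], so e_{163}(26*P + 107*Q, 62*P + 38*Q) = e_{163}(P,Q)^(26*38-107*62).
det M = 26*38 - 107*62 = -5646 = 59 (mod 163); 59^{-1} = 105 (mod 163).
Miller loop for e_{163} over F_{120454941040723^2}: bits of 163 = 10100011; 7 double steps + 3 add steps, l/v at each.
Result: e(P',Q') = 88904637598066 + 40413229793900*t.
(88904637598066 + 40413229793900*t)^{105} mod (120454941040723,f) = 90825795345166 + 18630578321580*t.

90825795345166 + 18630578321580*t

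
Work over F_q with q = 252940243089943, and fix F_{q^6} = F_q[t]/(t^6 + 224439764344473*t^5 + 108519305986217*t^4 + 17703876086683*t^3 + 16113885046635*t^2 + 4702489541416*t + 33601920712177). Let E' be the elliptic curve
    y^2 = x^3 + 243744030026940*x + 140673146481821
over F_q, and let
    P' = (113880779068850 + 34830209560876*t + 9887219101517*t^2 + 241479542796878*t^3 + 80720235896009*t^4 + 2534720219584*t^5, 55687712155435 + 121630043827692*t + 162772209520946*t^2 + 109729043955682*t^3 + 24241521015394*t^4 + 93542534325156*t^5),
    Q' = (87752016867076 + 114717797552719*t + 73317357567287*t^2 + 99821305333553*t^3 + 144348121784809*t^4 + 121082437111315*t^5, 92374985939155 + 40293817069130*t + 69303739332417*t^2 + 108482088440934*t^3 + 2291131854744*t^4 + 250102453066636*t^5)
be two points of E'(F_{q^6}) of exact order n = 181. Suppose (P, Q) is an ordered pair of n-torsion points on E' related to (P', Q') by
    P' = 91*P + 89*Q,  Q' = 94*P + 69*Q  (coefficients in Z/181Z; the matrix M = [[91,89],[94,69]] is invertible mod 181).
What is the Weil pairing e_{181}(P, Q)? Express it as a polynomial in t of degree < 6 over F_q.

133079072275522 + 77181788750135*t + 11760419865248*t^2 + 109275149067811*t^3 + 76724963270872*t^4 + 136776179138438*t^5

Since e_{181}(P,P)=e_{181}(Q,Q)=1 and e_{181}(Q,P)=e_{181}(P,Q)^{-1}, expanding e_{181}(91*P + 89*Q,94*P + 69*Q) leaves e(P,Q)^det(M).
det(M) mod 181 = 85; its inverse in (Z/181)^* is 115 (check: 85*115 mod 181 = 1).
Miller loop for e_{181} over F_{252940243089943^6}: bits of 181 = 10110101; 7 double steps + 4 add steps, l/v at each.
f_P(D_Q)/f_Q(D_P) = 188227005504142 + 35468697755570*t + 208443057092089*t^2 + 11934293959042*t^3 + 35679663801704*t^4 + 128385209517846*t^5.
e_{181}(P,Q) = (188227005504142 + 35468697755570*t + 208443057092089*t^2 + 11934293959042*t^3 + 35679663801704*t^4 + 128385209517846*t^5)^{115} = 133079072275522 + 77181788750135*t + 11760419865248*t^2 + 109275149067811*t^3 + 76724963270872*t^4 + 136776179138438*t^5.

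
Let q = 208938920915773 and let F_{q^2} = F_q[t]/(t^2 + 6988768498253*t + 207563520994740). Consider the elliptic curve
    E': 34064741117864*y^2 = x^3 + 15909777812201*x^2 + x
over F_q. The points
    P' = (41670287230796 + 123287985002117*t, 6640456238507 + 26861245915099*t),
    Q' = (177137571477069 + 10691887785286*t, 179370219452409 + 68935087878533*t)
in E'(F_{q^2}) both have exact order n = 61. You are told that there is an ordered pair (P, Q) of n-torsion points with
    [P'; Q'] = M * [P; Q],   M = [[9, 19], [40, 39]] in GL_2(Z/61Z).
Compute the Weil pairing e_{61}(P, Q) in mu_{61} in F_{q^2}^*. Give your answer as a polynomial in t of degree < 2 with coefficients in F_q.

162351332531719 + 48196258210077*t

e_{61}(aP+bQ,cP+dQ) = e_{61}(P,Q)^(ad-bc); with (a,b,c,d)=(9,19,40,39) this gives the det-61 law.
det(M) mod 61 = 18; its inverse in (Z/61)^* is 17 (check: 18*17 mod 61 = 1).
Set x_W=88420924322445*u+202433114541423, y_W=88420924322445*v; then E': y_W^2=x_W^3+6801447647796.
Build f_{61,P'} and f_{61,Q'} via the 6-bit ladder of 61=111101_2; evaluate at shifted divisors; quotient in F_{208938920915773^2}.
So e_{61}(P',Q') = 31529901757902 + 136609983385895*t.
(31529901757902 + 136609983385895*t)^{17} mod (208938920915773,f) = 162351332531719 + 48196258210077*t.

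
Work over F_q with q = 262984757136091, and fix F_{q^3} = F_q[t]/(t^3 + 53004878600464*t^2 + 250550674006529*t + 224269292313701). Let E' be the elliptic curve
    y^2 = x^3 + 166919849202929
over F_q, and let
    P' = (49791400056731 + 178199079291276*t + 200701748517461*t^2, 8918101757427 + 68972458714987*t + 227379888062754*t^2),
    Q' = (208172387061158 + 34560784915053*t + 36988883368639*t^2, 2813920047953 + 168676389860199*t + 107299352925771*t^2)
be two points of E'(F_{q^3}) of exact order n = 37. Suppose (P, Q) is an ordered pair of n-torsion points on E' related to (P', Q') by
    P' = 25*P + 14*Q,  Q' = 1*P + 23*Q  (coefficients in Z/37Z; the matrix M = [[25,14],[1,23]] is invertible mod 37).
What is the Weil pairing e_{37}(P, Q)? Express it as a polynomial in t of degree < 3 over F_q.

Under M = [[25,14],[1,23]] in GL_2(Z/37), e_{37}(P',Q') = e_{37}(P,Q)^(25*23-14*1 mod 37).
25*23 - 14*1 = 561; reduced mod 37: det = 6, inverse 31.
Run Miller on y^2=x^3+166919849202929 over F_{262984757136091}: ladder 100101 (6 bits); e = f_P(D_Q)/f_Q(D_P).
e_{37}(P',Q') = 26605505216346 + 46262540600497*t + 211224906210349*t^2.
Hence e(P,Q) = 181381936974963 + 74002326256786*t + 41097848996923*t^2 in F_{262984757136091^3}^*.

181381936974963 + 74002326256786*t + 41097848996923*t^2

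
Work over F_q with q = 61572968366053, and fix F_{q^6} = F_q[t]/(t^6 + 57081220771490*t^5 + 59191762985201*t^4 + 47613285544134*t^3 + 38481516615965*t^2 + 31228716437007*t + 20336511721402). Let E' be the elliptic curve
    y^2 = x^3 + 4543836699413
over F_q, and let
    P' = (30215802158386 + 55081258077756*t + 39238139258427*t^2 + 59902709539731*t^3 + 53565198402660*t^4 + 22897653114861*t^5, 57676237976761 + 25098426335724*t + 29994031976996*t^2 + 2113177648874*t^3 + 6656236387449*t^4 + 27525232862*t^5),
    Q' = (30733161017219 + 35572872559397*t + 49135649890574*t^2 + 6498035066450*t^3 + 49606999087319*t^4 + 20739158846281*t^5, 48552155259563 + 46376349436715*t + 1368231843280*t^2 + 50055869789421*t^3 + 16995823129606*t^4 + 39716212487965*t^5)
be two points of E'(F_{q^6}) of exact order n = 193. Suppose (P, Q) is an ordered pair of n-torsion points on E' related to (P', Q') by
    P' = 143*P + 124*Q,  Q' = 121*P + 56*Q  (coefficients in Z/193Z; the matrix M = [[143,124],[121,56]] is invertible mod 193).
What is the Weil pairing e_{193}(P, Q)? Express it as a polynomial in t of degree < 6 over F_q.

The 193-Weil pairing on E[193] over F_{61572968366053} is alternating-bilinear: e_{193}(P',Q') = e_{193}(P,Q)^det(M).
143*56 - 124*121 = -6996; reduced mod 193: det = 145, inverse 4.
8-bit Miller (11000001) on E'/F_{61572968366053} with a'=0, b'=4543836699413: accumulate tangent/chord ratios at Q'+S and P'+S'.
The quotient is 27896978857481 + 34522663292803*t + 25314219071064*t^2 + 45171118087185*t^3 + 36921378918144*t^4 + 21752709011468*t^5.
Hence e(P,Q) = 60009626708152 + 35006424640367*t + 46899527592183*t^2 + 35408390596265*t^3 + 48977317938479*t^4 + 60544891481443*t^5 in F_{61572968366053^6}^*.

60009626708152 + 35006424640367*t + 46899527592183*t^2 + 35408390596265*t^3 + 48977317938479*t^4 + 60544891481443*t^5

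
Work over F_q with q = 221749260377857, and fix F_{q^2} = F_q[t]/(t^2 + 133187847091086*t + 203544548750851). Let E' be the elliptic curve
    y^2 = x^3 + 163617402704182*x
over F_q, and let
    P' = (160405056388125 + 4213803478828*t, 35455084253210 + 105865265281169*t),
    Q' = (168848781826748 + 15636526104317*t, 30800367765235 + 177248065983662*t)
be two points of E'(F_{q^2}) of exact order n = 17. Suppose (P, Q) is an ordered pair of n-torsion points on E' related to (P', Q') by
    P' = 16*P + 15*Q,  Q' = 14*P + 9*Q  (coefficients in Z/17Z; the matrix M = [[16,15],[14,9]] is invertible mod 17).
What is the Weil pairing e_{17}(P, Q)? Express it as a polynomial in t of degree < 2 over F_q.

Alternating bilinearity on E[17] (values in mu_{17} in F_{221749260377857^2}) gives e(P',Q') = e(P,Q)^det(M).
det M = 16*9 - 15*14 = -66 = 2 (mod 17); 2^{-1} = 9 (mod 17).
Run Miller on y^2=x^3+163617402704182*x over F_{221749260377857}: ladder 10001 (5 bits); e = f_P(D_Q)/f_Q(D_P).
Result: e(P',Q') = 146406341174321 + 205694720050257*t.
Hence e(P,Q) = 18644830139104 + 105476775769469*t in F_{221749260377857^2}^*.

18644830139104 + 105476775769469*t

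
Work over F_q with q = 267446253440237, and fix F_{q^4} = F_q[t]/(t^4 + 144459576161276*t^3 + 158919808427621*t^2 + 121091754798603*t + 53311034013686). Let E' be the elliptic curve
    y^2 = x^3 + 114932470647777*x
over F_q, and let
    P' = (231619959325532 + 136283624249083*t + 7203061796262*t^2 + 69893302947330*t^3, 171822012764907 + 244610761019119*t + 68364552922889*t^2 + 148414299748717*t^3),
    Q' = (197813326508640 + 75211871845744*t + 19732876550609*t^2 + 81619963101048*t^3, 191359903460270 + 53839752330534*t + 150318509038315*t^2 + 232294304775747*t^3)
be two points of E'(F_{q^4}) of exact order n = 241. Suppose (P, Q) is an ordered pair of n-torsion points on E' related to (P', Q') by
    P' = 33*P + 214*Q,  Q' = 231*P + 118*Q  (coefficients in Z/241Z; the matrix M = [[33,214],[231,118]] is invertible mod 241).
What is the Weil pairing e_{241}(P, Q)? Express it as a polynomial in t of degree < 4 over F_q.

223466477229695 + 204276417513855*t + 154131621529900*t^2 + 257951447004235*t^3

Alternating bilinearity on E[241] (values in mu_{241} in F_{267446253440237^4}) gives e(P',Q') = e(P,Q)^det(M).
So e_{241}(P,Q) = e_{241}(P',Q')^{134}, since 9*134 = 1 mod 241.
Double-and-add over 11110001: 8-1 doublings, 5-1 additions; each step l_{T,T}/v_{2T} or l_{T,P'}/v at Q'+S for random S.
f_P(D_Q)/f_Q(D_P) = 24365157178105 + 159634107213543*t + 141288093528564*t^2 + 171427216719709*t^3.
e_{241}(P,Q) = (24365157178105 + 159634107213543*t + 141288093528564*t^2 + 171427216719709*t^3)^{134} = 223466477229695 + 204276417513855*t + 154131621529900*t^2 + 257951447004235*t^3.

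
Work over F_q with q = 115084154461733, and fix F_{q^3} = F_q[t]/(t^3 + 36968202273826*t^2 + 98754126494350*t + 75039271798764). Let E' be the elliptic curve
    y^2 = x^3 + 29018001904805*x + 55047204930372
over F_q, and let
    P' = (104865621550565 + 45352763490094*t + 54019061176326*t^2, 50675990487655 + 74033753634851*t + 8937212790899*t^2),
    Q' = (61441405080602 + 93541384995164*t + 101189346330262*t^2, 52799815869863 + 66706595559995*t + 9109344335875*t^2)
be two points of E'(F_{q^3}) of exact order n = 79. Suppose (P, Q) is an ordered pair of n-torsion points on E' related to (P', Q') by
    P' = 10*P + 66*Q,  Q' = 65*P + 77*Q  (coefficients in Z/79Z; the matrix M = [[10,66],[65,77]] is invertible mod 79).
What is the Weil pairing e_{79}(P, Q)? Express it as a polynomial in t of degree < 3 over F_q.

Since e_{79}(P,P)=e_{79}(Q,Q)=1 and e_{79}(Q,P)=e_{79}(P,Q)^{-1}, expanding e_{79}(10*P + 66*Q,65*P + 77*Q) leaves e(P,Q)^det(M).
det M = 10*77 - 66*65 = -3520 = 35 (mod 79); 35^{-1} = 70 (mod 79).
Double-and-add over 1001111: 7-1 doublings, 5-1 additions; each step l_{T,T}/v_{2T} or l_{T,P'}/v at Q'+S for random S.
The quotient is 99378052489376 + 48063111764266*t + 44668138496251*t^2.
Thus e_{79}(P,Q) = 94596345786912 + 107880098318611*t + 945862936334*t^2.

94596345786912 + 107880098318611*t + 945862936334*t^2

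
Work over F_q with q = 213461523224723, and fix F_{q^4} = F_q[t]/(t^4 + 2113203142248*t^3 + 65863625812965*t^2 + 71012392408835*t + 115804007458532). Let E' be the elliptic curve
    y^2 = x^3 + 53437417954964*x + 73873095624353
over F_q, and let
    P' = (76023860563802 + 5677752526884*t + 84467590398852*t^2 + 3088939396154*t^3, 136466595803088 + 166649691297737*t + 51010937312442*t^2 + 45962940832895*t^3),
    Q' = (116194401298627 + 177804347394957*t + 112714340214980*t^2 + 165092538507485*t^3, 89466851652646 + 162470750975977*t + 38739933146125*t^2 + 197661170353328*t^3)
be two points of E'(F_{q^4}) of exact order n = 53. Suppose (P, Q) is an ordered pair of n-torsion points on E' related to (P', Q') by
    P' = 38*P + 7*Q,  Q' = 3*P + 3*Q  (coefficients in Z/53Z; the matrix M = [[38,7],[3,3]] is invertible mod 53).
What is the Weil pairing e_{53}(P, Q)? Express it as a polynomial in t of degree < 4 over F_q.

The 53-Weil pairing on E[53] over F_{213461523224723} is alternating-bilinear: e_{53}(P',Q') = e_{53}(P,Q)^det(M).
det M = 38*3 - 7*3 = 93 = 40 (mod 53); 40^{-1} = 4 (mod 53).
Miller loop for e_{53} over F_{213461523224723^4}: bits of 53 = 110101; 5 double steps + 3 add steps, l/v at each.
So e_{53}(P',Q') = 109635797185669 + 116447395934645*t + 110625258790673*t^2 + 196388906428335*t^3.
Finally e_{53}(P,Q) = 171585382204171 + 101331207043197*t + 166766603722398*t^2 + 5364843367844*t^3.

171585382204171 + 101331207043197*t + 166766603722398*t^2 + 5364843367844*t^3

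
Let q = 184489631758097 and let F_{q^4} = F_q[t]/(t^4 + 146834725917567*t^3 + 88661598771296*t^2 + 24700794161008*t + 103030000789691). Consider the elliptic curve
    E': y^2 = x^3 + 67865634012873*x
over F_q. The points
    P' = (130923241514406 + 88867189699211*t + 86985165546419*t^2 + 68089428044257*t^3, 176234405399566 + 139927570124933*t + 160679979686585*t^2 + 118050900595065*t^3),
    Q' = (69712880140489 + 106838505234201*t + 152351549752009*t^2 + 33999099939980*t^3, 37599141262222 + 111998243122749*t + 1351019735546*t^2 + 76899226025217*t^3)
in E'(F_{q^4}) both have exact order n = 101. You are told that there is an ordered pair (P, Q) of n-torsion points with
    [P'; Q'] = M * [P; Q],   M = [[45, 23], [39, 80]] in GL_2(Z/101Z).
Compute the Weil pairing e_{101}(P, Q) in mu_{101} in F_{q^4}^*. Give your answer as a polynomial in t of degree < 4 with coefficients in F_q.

e_{101}(aP+bQ,cP+dQ) = e_{101}(P,Q)^(ad-bc); with (a,b,c,d)=(45,23,39,80) this gives the det-101 law.
det(M) mod 101 = 77; its inverse in (Z/101)^* is 21 (check: 77*21 mod 101 = 1).
Build f_{101,P'} and f_{101,Q'} via the 7-bit ladder of 101=1100101_2; evaluate at shifted divisors; quotient in F_{184489631758097^4}.
Miller gives e_{101}(P',Q') = 169050445739790 + 50609463781409*t + 104891830187612*t^2 + 183021902738664*t^3 in F_{184489631758097^4}.
Hence e(P,Q) = 48622489620691 + 114264364589815*t + 40760465144517*t^2 + 61684793948263*t^3 in F_{184489631758097^4}^*.

48622489620691 + 114264364589815*t + 40760465144517*t^2 + 61684793948263*t^3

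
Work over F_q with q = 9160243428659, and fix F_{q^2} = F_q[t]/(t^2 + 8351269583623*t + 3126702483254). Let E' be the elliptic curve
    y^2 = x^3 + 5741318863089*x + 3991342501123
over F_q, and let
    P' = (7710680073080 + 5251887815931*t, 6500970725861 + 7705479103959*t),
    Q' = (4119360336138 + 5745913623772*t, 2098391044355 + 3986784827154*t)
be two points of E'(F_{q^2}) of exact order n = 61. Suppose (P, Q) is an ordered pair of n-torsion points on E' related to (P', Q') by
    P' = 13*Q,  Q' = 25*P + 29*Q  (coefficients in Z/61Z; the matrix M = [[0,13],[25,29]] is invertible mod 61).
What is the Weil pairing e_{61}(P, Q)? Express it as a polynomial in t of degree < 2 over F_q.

Alternating bilinearity on E[61] (values in mu_{61} in F_{9160243428659^2}) gives e(P',Q') = e(P,Q)^det(M).
det(M) mod 61 = 41; its inverse in (Z/61)^* is 3 (check: 41*3 mod 61 = 1).
Double-and-add over 111101: 6-1 doublings, 5-1 additions; each step l_{T,T}/v_{2T} or l_{T,P'}/v at Q'+S for random S.
So e_{61}(P',Q') = 6150376242046 + 8271497981855*t.
Hence e(P,Q) = 6652296697232 + 3764086312025*t in F_{9160243428659^2}^*.

6652296697232 + 3764086312025*t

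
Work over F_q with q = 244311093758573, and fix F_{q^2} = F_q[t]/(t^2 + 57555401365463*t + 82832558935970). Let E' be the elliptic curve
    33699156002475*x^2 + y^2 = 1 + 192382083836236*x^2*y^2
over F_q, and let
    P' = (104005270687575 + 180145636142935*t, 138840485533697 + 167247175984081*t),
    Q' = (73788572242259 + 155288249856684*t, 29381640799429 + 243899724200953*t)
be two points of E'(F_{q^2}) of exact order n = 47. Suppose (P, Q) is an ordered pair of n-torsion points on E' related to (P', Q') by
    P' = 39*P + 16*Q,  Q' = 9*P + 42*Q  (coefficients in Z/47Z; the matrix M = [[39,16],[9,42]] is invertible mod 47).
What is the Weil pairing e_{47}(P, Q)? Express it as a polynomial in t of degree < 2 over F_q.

Since e_{47}(P,P)=e_{47}(Q,Q)=1 and e_{47}(Q,P)=e_{47}(P,Q)^{-1}, expanding e_{47}(39*P + 16*Q,9*P + 42*Q) leaves e(P,Q)^det(M).
Hence e(P,Q) = e(P',Q')^{14} where 14 = 37^{-1} mod 47.
Map (x,y)_Ed via u=(1+y)/(1-y), v=(1+y)/((1-y)x) to Montgomery A=2650229787335,B=75483943815044; then to (a',b')=(37484642403652,97136976854199).
6-bit Miller (101111) on E'/F_{244311093758573} with a'=37484642403652, b'=97136976854199: accumulate tangent/chord ratios at Q'+S and P'+S'.
Miller gives e_{47}(P',Q') = 106533007875401 + 49305041946973*t in F_{244311093758573^2}.
Raise to 14: e(P,Q) = 31035508070486 + 173907115932415*t in mu_{47}.

31035508070486 + 173907115932415*t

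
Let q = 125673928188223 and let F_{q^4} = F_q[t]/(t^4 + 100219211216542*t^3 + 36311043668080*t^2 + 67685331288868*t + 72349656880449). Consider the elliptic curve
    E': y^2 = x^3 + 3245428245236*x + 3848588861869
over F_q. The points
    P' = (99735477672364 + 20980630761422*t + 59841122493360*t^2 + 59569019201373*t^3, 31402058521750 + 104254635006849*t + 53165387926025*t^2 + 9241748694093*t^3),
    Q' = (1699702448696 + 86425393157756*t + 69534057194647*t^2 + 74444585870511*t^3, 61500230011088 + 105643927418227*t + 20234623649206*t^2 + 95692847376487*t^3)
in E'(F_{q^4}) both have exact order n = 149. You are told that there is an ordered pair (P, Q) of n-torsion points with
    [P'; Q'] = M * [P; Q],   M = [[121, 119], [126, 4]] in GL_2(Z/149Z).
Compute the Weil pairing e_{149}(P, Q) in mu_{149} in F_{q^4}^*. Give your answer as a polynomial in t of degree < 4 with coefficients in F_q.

Alternating bilinearity on E[149] (values in mu_{149} in F_{125673928188223^4}) gives e(P',Q') = e(P,Q)^det(M).
121*4 - 119*126 = -14510; reduced mod 149: det = 92, inverse 115.
Miller loop for e_{149} over F_{125673928188223^4}: bits of 149 = 10010101; 7 double steps + 3 add steps, l/v at each.
Result: e(P',Q') = 71840735365504 + 47968201846966*t + 10513804388849*t^2 + 23103537913864*t^3.
Hence e(P,Q) = 60444561670419 + 85575055993755*t + 24937585383898*t^2 + 73369707690634*t^3 in F_{125673928188223^4}^*.

60444561670419 + 85575055993755*t + 24937585383898*t^2 + 73369707690634*t^3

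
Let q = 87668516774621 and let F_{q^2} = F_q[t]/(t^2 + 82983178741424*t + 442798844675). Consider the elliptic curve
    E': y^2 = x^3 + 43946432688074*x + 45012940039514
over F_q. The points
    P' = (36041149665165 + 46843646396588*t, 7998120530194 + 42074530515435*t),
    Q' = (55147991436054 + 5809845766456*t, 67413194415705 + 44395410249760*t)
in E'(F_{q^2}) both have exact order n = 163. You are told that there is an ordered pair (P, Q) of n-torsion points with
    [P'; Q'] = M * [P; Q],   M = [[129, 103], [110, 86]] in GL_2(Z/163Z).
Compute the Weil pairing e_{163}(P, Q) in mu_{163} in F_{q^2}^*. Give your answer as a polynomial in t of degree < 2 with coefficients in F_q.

The 163-Weil pairing on E[163] over F_{87668516774621} is alternating-bilinear: e_{163}(P',Q') = e_{163}(P,Q)^det(M).
Inverting 90 mod 163: 96. Thus e_{163}(P,Q) = e(P',Q')^{96}.
n = 163 = (10100011)_2 (8 bits, wt 4); accumulate f_{163,P'}(Q'+S)/f_{163,P'}(S) along the 7-step ladder.
The quotient is 30376831053245 + 24273734667313*t.
Raise to 96: e(P,Q) = 35500045394929 + 30147258798115*t in mu_{163}.

35500045394929 + 30147258798115*t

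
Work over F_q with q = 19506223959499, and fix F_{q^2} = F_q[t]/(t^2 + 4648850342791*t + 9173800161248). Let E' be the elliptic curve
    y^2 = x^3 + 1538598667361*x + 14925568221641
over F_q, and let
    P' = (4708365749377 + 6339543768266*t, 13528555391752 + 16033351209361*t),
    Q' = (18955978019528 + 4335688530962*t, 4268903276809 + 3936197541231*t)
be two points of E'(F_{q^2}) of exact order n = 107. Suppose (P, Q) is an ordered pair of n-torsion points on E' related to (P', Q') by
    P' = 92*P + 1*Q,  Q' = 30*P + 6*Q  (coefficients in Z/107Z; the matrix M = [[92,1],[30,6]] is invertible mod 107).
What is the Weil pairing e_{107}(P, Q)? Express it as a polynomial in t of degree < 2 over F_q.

Since e_{107}(P,P)=e_{107}(Q,Q)=1 and e_{107}(Q,P)=e_{107}(P,Q)^{-1}, expanding e_{107}(92*P + 1*Q,30*P + 6*Q) leaves e(P,Q)^det(M).
det(M) mod 107 = 94; its inverse in (Z/107)^* is 74 (check: 94*74 mod 107 = 1).
Run Miller on y^2=x^3+1538598667361*x+14925568221641 over F_{19506223959499}: ladder 1101011 (7 bits); e = f_P(D_Q)/f_Q(D_P).
e_{107}(P',Q') = 16996140306199 + 12553114825727*t.
Raise to 74: e(P,Q) = 4903298469567 + 17493852300483*t in mu_{107}.

4903298469567 + 17493852300483*t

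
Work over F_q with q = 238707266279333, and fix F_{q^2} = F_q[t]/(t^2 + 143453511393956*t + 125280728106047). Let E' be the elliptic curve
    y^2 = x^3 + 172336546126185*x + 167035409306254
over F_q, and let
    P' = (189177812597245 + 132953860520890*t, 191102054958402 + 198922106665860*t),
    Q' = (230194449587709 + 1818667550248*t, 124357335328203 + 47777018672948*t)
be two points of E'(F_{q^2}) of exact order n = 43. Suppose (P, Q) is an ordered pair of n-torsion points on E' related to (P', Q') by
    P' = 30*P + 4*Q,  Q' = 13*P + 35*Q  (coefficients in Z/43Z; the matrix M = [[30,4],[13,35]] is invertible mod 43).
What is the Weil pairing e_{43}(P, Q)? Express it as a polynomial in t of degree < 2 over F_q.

43154264865737 + 11502804939492*t

The 43-Weil pairing on E[43] over F_{238707266279333} is alternating-bilinear: e_{43}(P',Q') = e_{43}(P,Q)^det(M).
Inverting 9 mod 43: 24. Thus e_{43}(P,Q) = e(P',Q')^{24}.
6-bit Miller (101011) on E'/F_{238707266279333} with a'=172336546126185, b'=167035409306254: accumulate tangent/chord ratios at Q'+S and P'+S'.
Result: e(P',Q') = 73987255196251 + 156655987409846*t.
Thus e_{43}(P,Q) = 43154264865737 + 11502804939492*t.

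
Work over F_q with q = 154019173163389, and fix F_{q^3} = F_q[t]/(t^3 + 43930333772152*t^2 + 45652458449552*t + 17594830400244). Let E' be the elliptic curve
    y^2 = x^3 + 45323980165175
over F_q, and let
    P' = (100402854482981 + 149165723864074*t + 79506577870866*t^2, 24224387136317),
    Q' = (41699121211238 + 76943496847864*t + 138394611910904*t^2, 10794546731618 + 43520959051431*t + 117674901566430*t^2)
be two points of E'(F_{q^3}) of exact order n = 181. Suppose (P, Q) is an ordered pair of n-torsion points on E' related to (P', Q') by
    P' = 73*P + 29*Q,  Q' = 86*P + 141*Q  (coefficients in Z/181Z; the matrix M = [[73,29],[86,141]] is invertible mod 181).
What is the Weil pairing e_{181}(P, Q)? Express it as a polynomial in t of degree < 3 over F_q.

21180577026095 + 139176369445470*t + 120310398062944*t^2

Since e_{181}(P,P)=e_{181}(Q,Q)=1 and e_{181}(Q,P)=e_{181}(P,Q)^{-1}, expanding e_{181}(73*P + 29*Q,86*P + 141*Q) leaves e(P,Q)^det(M).
So e_{181}(P,Q) = e_{181}(P',Q')^{34}, since 16*34 = 1 mod 181.
n = 181 = (10110101)_2 (8 bits, wt 5); accumulate f_{181,P'}(Q'+S)/f_{181,P'}(S) along the 7-step ladder.
So e_{181}(P',Q') = 17265800114590 + 85253024642814*t + 125568484970207*t^2.
Raise to 34: e(P,Q) = 21180577026095 + 139176369445470*t + 120310398062944*t^2 in mu_{181}.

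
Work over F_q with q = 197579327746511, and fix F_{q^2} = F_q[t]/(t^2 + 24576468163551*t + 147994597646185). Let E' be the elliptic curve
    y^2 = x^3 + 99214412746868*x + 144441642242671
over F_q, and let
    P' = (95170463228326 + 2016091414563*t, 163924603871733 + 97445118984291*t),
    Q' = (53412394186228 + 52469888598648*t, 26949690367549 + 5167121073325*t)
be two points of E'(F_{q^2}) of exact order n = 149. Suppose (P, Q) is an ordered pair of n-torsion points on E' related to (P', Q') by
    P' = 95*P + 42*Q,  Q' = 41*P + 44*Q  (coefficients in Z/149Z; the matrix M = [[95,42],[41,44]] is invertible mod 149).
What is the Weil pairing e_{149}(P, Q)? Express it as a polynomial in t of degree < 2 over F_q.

e_{149}(aP+bQ,cP+dQ) = e_{149}(P,Q)^(ad-bc); with (a,b,c,d)=(95,42,41,44) this gives the det-149 law.
Inverting 74 mod 149: 147. Thus e_{149}(P,Q) = e(P',Q')^{147}.
Double-and-add over 10010101: 8-1 doublings, 4-1 additions; each step l_{T,T}/v_{2T} or l_{T,P'}/v at Q'+S for random S.
So e_{149}(P',Q') = 30452034390485 + 189556082447578*t.
e_{149}(P,Q) = (30452034390485 + 189556082447578*t)^{147} = 52274051040653 + 29619554743538*t.

52274051040653 + 29619554743538*t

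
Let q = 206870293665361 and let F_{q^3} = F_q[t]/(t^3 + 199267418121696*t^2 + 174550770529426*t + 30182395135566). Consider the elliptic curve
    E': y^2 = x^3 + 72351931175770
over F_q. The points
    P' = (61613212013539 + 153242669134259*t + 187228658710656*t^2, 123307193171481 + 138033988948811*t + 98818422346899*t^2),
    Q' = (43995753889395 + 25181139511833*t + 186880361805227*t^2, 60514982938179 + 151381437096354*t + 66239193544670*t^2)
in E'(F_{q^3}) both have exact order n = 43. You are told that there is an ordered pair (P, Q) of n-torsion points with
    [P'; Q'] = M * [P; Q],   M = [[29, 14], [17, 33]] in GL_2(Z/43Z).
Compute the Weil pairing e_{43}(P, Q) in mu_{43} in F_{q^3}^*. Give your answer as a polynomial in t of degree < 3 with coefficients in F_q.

e_{43}(aP+bQ,cP+dQ) = e_{43}(P,Q)^(ad-bc); with (a,b,c,d)=(29,14,17,33) this gives the det-43 law.
Hence e(P,Q) = e(P',Q')^{25} where 25 = 31^{-1} mod 43.
Miller loop for e_{43} over F_{206870293665361^3}: bits of 43 = 101011; 5 double steps + 3 add steps, l/v at each.
Result: e(P',Q') = 94179693493261 + 191246279736576*t + 60240911321673*t^2.
Thus e_{43}(P,Q) = 101493602992559 + 178750080648990*t + 7812934801497*t^2.

101493602992559 + 178750080648990*t + 7812934801497*t^2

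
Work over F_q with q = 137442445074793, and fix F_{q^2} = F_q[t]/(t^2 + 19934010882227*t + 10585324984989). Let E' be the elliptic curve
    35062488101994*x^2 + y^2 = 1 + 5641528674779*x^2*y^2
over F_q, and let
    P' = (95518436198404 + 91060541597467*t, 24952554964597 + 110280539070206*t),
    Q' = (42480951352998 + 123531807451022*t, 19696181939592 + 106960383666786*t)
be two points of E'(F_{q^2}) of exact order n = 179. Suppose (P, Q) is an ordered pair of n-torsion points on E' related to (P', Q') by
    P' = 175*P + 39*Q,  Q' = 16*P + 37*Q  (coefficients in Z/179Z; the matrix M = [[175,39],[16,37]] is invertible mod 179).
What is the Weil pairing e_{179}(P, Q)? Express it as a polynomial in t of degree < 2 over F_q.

Alternating bilinearity on E[179] (values in mu_{179} in F_{137442445074793^2}) gives e(P',Q') = e(P,Q)^det(M).
det M = 175*37 - 39*16 = 5851 = 123 (mod 179); 123^{-1} = 163 (mod 179).
Edwards->Montgomery: u=(1+y)/(1-y), v=u/x -> 33859913662843v^2=u^3+119956610056705u^2+u; then x_W=41715851125502u+29691076975261: y^2=x^3+109778855066214*x+34983507864932.
Run Miller on y^2=x^3+109778855066214*x+34983507864932 over F_{137442445074793}: ladder 10110011 (8 bits); e = f_P(D_Q)/f_Q(D_P).
e_{179}(P',Q') = 22426237395586 + 60384038453783*t.
Hence e(P,Q) = 128750938569598 + 77096759725448*t in F_{137442445074793^2}^*.

128750938569598 + 77096759725448*t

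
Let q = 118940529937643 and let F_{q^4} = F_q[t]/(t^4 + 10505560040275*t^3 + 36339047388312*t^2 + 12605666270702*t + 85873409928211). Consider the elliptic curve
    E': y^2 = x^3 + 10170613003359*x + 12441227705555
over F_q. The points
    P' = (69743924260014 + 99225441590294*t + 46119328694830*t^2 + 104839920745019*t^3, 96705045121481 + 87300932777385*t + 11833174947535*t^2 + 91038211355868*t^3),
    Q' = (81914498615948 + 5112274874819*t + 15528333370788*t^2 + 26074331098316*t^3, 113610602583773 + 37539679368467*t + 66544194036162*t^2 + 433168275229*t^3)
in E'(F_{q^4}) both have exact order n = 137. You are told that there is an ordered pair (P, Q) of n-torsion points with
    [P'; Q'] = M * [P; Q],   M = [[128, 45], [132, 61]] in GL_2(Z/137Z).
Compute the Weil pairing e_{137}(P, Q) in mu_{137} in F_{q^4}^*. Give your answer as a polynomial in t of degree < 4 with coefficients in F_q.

Under M = [[128,45],[132,61]] in GL_2(Z/137), e_{137}(P',Q') = e_{137}(P,Q)^(128*61-45*132 mod 137).
So e_{137}(P,Q) = e_{137}(P',Q')^{63}, since 87*63 = 1 mod 137.
n = 137 = (10001001)_2 (8 bits, wt 3); accumulate f_{137,P'}(Q'+S)/f_{137,P'}(S) along the 7-step ladder.
e_{137}(P',Q') = 83116354201951 + 77883774936162*t + 81296770468665*t^2 + 30970781524907*t^3.
Hence e(P,Q) = 28456331229612 + 4992085653076*t + 86581815087817*t^2 + 80436753448905*t^3 in F_{118940529937643^4}^*.

28456331229612 + 4992085653076*t + 86581815087817*t^2 + 80436753448905*t^3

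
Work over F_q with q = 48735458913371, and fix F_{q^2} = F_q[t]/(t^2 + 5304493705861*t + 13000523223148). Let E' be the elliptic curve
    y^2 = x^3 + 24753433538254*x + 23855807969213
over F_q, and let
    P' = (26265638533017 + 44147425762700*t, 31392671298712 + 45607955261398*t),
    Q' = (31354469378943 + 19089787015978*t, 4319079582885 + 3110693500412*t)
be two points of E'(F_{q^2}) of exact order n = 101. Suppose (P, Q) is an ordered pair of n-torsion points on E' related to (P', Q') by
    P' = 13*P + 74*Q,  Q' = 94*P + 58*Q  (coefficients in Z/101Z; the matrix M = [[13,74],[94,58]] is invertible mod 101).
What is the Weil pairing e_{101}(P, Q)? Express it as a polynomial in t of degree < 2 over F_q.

e_{101}(aP+bQ,cP+dQ) = e_{101}(P,Q)^(ad-bc); with (a,b,c,d)=(13,74,94,58) this gives the det-101 law.
Hence e(P,Q) = e(P',Q')^{32} where 32 = 60^{-1} mod 101.
n = 101 = (1100101)_2 (7 bits, wt 4); accumulate f_{101,P'}(Q'+S)/f_{101,P'}(S) along the 6-step ladder.
Miller gives e_{101}(P',Q') = 37577321428476 + 20741704600266*t in F_{48735458913371^2}.
Raise to 32: e(P,Q) = 15181138413303 + 25871590105784*t in mu_{101}.

15181138413303 + 25871590105784*t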